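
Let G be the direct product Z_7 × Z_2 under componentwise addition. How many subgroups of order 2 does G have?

1

|G| = 14 and 2 | 14, so subgroups of order 2 are possible by Lagrange.
The subgroups of order 2 are: {(0,0), (0,1)}.
So G has 1 subgroup of order 2.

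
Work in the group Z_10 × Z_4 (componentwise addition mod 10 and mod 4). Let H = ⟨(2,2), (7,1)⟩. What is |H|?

20

|⟨(2,2)⟩| = 10 and |⟨(7,1)⟩| = 20, so |H| is a multiple of lcm(10, 20) = 20 and divides |G| = 40.
Closing under the operation: H = {(0,0), (0,2), (1,1), (1,3), (2,0), (2,2), (3,1), (3,3), (4,0), (4,2), (5,1), (5,3), (6,0), (6,2), (7,1), (7,3), (8,0), (8,2), (9,1), (9,3)}, so |H| = 20.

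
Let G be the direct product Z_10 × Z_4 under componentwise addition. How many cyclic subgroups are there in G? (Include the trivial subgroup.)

12

A cyclic subgroup of order d is generated by each of its φ(d) elements of order d, so the cyclic subgroups of order d number (#elements of order d)/φ(d).
Cyclic subgroups by order — order 1: 1; order 2: 3; order 4: 2; order 5: 1; order 10: 3; order 20: 2.
Total: 12.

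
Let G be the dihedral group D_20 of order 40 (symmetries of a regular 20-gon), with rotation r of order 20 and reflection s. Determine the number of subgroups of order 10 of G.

5

|G| = 40 and 10 | 40, so subgroups of order 10 are possible by Lagrange.
The subgroups of order 10 are: {e, r^2, r^4, r^6, r^8, r^10, r^12, r^14, r^16, r^18}; {e, r^4, r^8, r^12, r^16, r^2s, r^6s, r^10s, r^14s, r^18s}; {e, r^4, r^8, r^12, r^16, r^3s, r^7s, r^11s, r^15s, r^19s}; {e, r^4, r^8, r^12, r^16, s, r^4s, r^8s, r^12s, r^16s}; … (5 in all).
So G has 5 subgroups of order 10.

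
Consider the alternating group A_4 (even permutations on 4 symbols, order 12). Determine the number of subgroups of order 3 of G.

|G| = 12 and 3 | 12, so subgroups of order 3 are possible by Lagrange.
The subgroups of order 3 are: {e, (1 2 3), (1 3 2)}; {e, (1 2 4), (1 4 2)}; {e, (1 3 4), (1 4 3)}; {e, (2 3 4), (2 4 3)}.
So G has 4 subgroups of order 3.

4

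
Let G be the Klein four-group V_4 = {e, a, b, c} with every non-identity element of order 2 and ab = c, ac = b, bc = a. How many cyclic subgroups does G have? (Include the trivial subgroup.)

4

Each element a generates a cyclic subgroup ⟨a⟩; distinct elements may generate the same one (a cyclic group of order d has φ(d) generators).
Cyclic subgroups by order — order 1: 1; order 2: 3.
Total: 4.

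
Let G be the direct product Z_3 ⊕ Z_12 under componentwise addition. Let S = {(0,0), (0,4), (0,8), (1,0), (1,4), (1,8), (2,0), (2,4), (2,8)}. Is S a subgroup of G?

|S| = 9 divides |G| = 36, consistent with Lagrange.
S contains the identity, every element's inverse is in S, and S is closed under +: it is a subgroup.

Yes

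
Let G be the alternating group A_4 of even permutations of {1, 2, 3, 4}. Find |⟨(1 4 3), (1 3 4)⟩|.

3

|⟨(1 4 3)⟩| = 3 and |⟨(1 3 4)⟩| = 3, so |H| is a multiple of lcm(3, 3) = 3 and divides |G| = 12.
Closing under the operation: H = {e, (1 3 4), (1 4 3)}, so |H| = 3.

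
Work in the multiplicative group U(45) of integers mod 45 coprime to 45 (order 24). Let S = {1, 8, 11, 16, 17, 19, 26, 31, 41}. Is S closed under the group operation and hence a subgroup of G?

No

|S| = 9 does not divide |G| = 24, so by Lagrange S is not a subgroup.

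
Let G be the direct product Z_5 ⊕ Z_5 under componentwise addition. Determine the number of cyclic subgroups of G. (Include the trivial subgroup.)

Group the elements of G by the cyclic subgroup they generate; each cyclic subgroup of order d accounts for φ(d) elements.
Cyclic subgroups by order — order 1: 1; order 5: 6.
Total: 7.

7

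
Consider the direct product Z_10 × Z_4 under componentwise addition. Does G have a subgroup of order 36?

36 does not divide |G| = 40, so by Lagrange no subgroup of order 36 exists.

No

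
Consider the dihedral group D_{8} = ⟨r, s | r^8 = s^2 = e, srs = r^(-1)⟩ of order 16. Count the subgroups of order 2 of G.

9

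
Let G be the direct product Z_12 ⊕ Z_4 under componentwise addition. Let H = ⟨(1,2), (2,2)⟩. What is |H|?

|⟨(1,2)⟩| = 12 and |⟨(2,2)⟩| = 6, so |H| is a multiple of lcm(12, 6) = 12 and divides |G| = 48.
Closing under the operation: H = {(0,0), (0,2), (1,0), (1,2), (2,0), (2,2), (3,0), (3,2), (4,0), (4,2), (5,0), (5,2), (6,0), (6,2), (7,0), (7,2), (8,0), (8,2), (9,0), (9,2), (10,0), (10,2), (11,0), (11,2)}, so |H| = 24.

24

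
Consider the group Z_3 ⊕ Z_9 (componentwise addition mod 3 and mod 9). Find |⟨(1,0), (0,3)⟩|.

9

|⟨(1,0)⟩| = 3 and |⟨(0,3)⟩| = 3, so |H| is a multiple of lcm(3, 3) = 3 and divides |G| = 27.
Closing under the operation: H = {(0,0), (0,3), (0,6), (1,0), (1,3), (1,6), (2,0), (2,3), (2,6)}, so |H| = 9.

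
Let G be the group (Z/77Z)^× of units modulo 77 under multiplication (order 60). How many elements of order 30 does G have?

Enumerating element orders in G gives 24 elements of order 30.

24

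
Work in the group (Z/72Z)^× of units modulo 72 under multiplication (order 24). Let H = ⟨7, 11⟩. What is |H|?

12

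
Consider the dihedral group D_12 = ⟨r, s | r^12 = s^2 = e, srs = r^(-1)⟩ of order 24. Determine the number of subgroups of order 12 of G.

3

|G| = 24 and 12 | 24, so subgroups of order 12 are possible by Lagrange.
The subgroups of order 12 are: {e, r, r^2, r^3, r^4, r^5, r^6, r^7, r^8, r^9, r^10, r^11}; {e, r^2, r^4, r^6, r^8, r^10, s, r^2s, r^4s, r^6s, r^8s, r^10s}; {e, r^2, r^4, r^6, r^8, r^10, rs, r^3s, r^5s, r^7s, r^9s, r^11s}.
So G has 3 subgroups of order 12.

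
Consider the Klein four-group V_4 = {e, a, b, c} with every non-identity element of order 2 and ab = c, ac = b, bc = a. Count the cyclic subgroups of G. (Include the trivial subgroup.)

Group the elements of G by the cyclic subgroup they generate; each cyclic subgroup of order d accounts for φ(d) elements.
Cyclic subgroups by order — order 1: 1; order 2: 3.
Total: 4.

4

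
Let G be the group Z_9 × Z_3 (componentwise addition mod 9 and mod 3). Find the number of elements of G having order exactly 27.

An element (a,b) has order lcm(ord(a), ord(b)); count pairs with lcm equal to 27.
Enumerating gives 0 such elements.

0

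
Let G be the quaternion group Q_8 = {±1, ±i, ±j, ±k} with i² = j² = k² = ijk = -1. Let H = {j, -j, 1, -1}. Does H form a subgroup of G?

|H| = 4 divides |G| = 8, consistent with Lagrange.
H contains the identity, every element's inverse is in H, and H is closed under ·: it is a subgroup.
In fact H = ⟨j⟩.

Yes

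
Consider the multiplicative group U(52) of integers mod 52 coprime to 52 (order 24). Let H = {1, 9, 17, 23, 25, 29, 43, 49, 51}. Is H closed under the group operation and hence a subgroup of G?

No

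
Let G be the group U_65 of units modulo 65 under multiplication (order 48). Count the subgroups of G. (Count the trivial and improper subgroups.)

30

|G| = 48, so by Lagrange every subgroup order divides 48. Divisors: 1, 2, 3, 4, 6, 8, 12, 16, 24, 48.
Subgroups by order — order 1: 1; order 2: 3; order 3: 1; order 4: 7; order 6: 3; order 8: 3; order 12: 7; order 16: 1; order 24: 3; order 48: 1.
Total: 1 + 3 + 1 + 7 + 3 + 3 + 7 + 1 + 3 + 1 = 30.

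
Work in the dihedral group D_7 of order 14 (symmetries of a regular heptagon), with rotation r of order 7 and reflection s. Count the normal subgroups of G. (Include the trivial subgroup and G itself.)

G has 10 subgroups. Checking conjugation-invariance by order — order 1: 1/1 normal; order 2: 0/7 normal; order 7: 1/1 normal; order 14: 1/1 normal.
Total normal subgroups: 3.

3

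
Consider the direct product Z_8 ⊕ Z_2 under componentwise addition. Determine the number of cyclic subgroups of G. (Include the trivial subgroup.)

Each element a generates a cyclic subgroup ⟨a⟩; distinct elements may generate the same one (a cyclic group of order d has φ(d) generators).
Cyclic subgroups by order — order 1: 1; order 2: 3; order 4: 2; order 8: 2.
Total: 8.

8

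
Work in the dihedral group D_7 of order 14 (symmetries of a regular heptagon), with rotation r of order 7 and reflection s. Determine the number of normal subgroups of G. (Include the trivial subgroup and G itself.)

3

G has 10 subgroups. Checking conjugation-invariance by order — order 1: 1/1 normal; order 2: 0/7 normal; order 7: 1/1 normal; order 14: 1/1 normal.
Total normal subgroups: 3.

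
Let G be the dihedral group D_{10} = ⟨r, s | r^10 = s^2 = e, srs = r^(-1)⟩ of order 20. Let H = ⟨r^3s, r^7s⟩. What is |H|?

|⟨r^3s⟩| = 2 and |⟨r^7s⟩| = 2, so |H| is a multiple of lcm(2, 2) = 2 and divides |G| = 20.
Closing under the operation: H = {e, r^2, r^4, r^6, r^8, rs, r^3s, r^5s, r^7s, r^9s}, so |H| = 10.

10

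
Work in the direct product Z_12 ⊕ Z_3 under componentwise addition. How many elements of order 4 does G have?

2

An element (a,b) has order lcm(ord(a), ord(b)); count pairs with lcm equal to 4.
Enumerating gives 2 such elements.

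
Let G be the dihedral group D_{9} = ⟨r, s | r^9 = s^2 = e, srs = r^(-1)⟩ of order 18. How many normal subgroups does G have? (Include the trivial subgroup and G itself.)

G has 16 subgroups. Checking conjugation-invariance by order — order 1: 1/1 normal; order 2: 0/9 normal; order 3: 1/1 normal; order 6: 0/3 normal; order 9: 1/1 normal; order 18: 1/1 normal.
Total normal subgroups: 4.

4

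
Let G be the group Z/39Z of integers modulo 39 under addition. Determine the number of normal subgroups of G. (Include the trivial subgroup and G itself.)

4

G is abelian, so every subgroup is normal.
G has 4 subgroups in total, hence 4 normal subgroups.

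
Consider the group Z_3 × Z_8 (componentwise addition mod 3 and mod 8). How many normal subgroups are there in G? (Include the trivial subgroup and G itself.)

G is abelian, so every subgroup is normal.
G has 8 subgroups in total, hence 8 normal subgroups.

8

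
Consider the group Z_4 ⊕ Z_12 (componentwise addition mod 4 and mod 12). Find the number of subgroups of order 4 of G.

|G| = 48 and 4 | 48, so subgroups of order 4 are possible by Lagrange.
The subgroups of order 4 are: {(0,0), (0,3), (0,6), (0,9)}; {(0,0), (0,6), (2,0), (2,6)}; {(0,0), (0,6), (2,3), (2,9)}; {(0,0), (1,0), (2,0), (3,0)}; … (7 in all).
So G has 7 subgroups of order 4.

7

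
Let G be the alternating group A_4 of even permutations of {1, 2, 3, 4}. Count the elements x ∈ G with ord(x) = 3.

The elements of order 3 are: (2 3 4), (2 4 3), (1 2 3), (1 2 4), (1 3 2), (1 3 4), (1 4 2), (1 4 3).
That's 8.

8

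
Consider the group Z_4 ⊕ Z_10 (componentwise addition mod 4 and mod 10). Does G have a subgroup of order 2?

Yes

2 | 40. A subgroup of order 2 is {(0,0), (0,5)}.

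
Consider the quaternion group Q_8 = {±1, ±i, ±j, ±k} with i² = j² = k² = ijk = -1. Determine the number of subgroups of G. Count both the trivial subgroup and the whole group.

6

|G| = 8, so by Lagrange every subgroup order divides 8. Divisors: 1, 2, 4, 8.
Subgroups by order — order 1: 1; order 2: 1; order 4: 3; order 8: 1.
Total: 1 + 1 + 3 + 1 = 6.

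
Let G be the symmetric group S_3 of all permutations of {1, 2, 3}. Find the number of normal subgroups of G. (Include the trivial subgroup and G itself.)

3

G has 6 subgroups. Checking conjugation-invariance by order — order 1: 1/1 normal; order 2: 0/3 normal; order 3: 1/1 normal; order 6: 1/1 normal.
Total normal subgroups: 3.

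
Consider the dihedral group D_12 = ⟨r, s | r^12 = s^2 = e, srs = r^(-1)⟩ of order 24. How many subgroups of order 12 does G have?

|G| = 24 and 12 | 24, so subgroups of order 12 are possible by Lagrange.
The subgroups of order 12 are: {e, r, r^2, r^3, r^4, r^5, r^6, r^7, r^8, r^9, r^10, r^11}; {e, r^2, r^4, r^6, r^8, r^10, s, r^2s, r^4s, r^6s, r^8s, r^10s}; {e, r^2, r^4, r^6, r^8, r^10, rs, r^3s, r^5s, r^7s, r^9s, r^11s}.
So G has 3 subgroups of order 12.

3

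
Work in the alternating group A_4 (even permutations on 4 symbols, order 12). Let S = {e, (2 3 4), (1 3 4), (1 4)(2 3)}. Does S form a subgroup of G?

No

(1 3 4) ∈ S but its inverse (1 4 3) ∉ S, so S is not a subgroup.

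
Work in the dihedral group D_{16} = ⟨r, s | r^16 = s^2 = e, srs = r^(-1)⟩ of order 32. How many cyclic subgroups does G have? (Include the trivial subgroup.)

21

Each element a generates a cyclic subgroup ⟨a⟩; distinct elements may generate the same one (a cyclic group of order d has φ(d) generators).
Cyclic subgroups by order — order 1: 1; order 2: 17; order 4: 1; order 8: 1; order 16: 1.
Total: 21.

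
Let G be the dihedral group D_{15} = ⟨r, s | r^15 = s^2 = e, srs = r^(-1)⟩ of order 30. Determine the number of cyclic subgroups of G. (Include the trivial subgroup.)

19

A cyclic subgroup of order d is generated by each of its φ(d) elements of order d, so the cyclic subgroups of order d number (#elements of order d)/φ(d).
Cyclic subgroups by order — order 1: 1; order 2: 15; order 3: 1; order 5: 1; order 15: 1.
Total: 19.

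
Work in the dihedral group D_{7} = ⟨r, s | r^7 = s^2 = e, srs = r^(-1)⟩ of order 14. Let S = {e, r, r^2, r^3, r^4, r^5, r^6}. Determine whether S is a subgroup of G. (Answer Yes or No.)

Yes

|S| = 7 divides |G| = 14, consistent with Lagrange.
S contains the identity, every element's inverse is in S, and S is closed under ·: it is a subgroup.
In fact S = ⟨r^4⟩.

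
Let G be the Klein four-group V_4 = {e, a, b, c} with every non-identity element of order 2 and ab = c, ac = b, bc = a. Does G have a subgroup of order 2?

Yes

2 | 4. A subgroup of order 2 is {e, a}.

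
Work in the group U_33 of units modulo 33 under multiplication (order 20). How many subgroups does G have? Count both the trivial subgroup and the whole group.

|G| = 20, so by Lagrange every subgroup order divides 20. Divisors: 1, 2, 4, 5, 10, 20.
Subgroups by order — order 1: 1; order 2: 3; order 4: 1; order 5: 1; order 10: 3; order 20: 1.
Total: 1 + 3 + 1 + 1 + 3 + 1 = 10.

10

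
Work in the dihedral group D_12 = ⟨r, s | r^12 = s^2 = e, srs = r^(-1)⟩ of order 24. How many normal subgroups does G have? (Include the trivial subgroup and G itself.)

9

G has 34 subgroups. Checking conjugation-invariance by order — order 1: 1/1 normal; order 2: 1/13 normal; order 3: 1/1 normal; order 4: 1/7 normal; order 6: 1/5 normal; order 8: 0/3 normal; order 12: 3/3 normal; order 24: 1/1 normal.
Total normal subgroups: 9.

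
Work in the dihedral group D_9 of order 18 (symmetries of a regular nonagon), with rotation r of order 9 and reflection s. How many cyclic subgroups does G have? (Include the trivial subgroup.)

12

A cyclic subgroup of order d is generated by each of its φ(d) elements of order d, so the cyclic subgroups of order d number (#elements of order d)/φ(d).
Cyclic subgroups by order — order 1: 1; order 2: 9; order 3: 1; order 9: 1.
Total: 12.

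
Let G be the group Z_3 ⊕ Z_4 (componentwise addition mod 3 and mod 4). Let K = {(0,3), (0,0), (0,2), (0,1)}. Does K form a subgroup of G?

Yes

|K| = 4 divides |G| = 12, consistent with Lagrange.
K contains the identity, every element's inverse is in K, and K is closed under +: it is a subgroup.
In fact K = ⟨(0,1)⟩.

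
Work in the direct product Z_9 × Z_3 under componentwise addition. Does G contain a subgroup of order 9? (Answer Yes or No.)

Yes

9 | 27. A subgroup of order 9 is {(0,0), (0,1), (0,2), (3,0), (3,1), (3,2), (6,0), (6,1), (6,2)}.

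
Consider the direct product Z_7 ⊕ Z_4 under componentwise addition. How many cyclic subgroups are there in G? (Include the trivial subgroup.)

Group the elements of G by the cyclic subgroup they generate; each cyclic subgroup of order d accounts for φ(d) elements.
Cyclic subgroups by order — order 1: 1; order 2: 1; order 4: 1; order 7: 1; order 14: 1; order 28: 1.
Total: 6.

6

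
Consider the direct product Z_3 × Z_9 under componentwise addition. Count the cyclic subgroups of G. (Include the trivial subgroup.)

Group the elements of G by the cyclic subgroup they generate; each cyclic subgroup of order d accounts for φ(d) elements.
Cyclic subgroups by order — order 1: 1; order 3: 4; order 9: 3.
Total: 8.

8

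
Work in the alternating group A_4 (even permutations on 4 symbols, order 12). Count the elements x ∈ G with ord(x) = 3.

The elements of order 3 are: (2 3 4), (2 4 3), (1 2 3), (1 2 4), (1 3 2), (1 3 4), (1 4 2), (1 4 3).
That's 8.

8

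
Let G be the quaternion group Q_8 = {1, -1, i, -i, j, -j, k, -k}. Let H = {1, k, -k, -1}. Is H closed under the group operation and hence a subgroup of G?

|H| = 4 divides |G| = 8, consistent with Lagrange.
H contains the identity, every element's inverse is in H, and H is closed under ·: it is a subgroup.
In fact H = ⟨-k⟩.

Yes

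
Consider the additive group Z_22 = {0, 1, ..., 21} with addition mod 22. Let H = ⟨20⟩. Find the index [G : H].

|⟨20⟩| = 11 and |G| = 22.
By Lagrange, [G : H] = |G|/|H| = 22/11 = 2.

2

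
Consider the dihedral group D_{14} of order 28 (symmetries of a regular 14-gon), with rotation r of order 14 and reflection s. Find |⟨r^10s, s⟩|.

|⟨r^10s⟩| = 2 and |⟨s⟩| = 2, so |H| is a multiple of lcm(2, 2) = 2 and divides |G| = 28.
Closing under the operation: H = {e, r^2, r^4, r^6, r^8, r^10, r^12, s, r^2s, r^4s, r^6s, r^8s, r^10s, r^12s}, so |H| = 14.

14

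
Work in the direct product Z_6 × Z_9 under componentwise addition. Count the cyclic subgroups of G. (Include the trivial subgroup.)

16

Each element a generates a cyclic subgroup ⟨a⟩; distinct elements may generate the same one (a cyclic group of order d has φ(d) generators).
Cyclic subgroups by order — order 1: 1; order 2: 1; order 3: 4; order 6: 4; order 9: 3; order 18: 3.
Total: 16.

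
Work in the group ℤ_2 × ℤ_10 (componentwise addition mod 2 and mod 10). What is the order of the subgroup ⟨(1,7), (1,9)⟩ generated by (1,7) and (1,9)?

10

|⟨(1,7)⟩| = 10 and |⟨(1,9)⟩| = 10, so |H| is a multiple of lcm(10, 10) = 10 and divides |G| = 20.
Closing under the operation: H = {(0,0), (0,2), (0,4), (0,6), (0,8), (1,1), (1,3), (1,5), (1,7), (1,9)}, so |H| = 10.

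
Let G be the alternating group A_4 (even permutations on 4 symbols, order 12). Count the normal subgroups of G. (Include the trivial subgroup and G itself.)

G has 10 subgroups. Checking conjugation-invariance by order — order 1: 1/1 normal; order 2: 0/3 normal; order 3: 0/4 normal; order 4: 1/1 normal; order 12: 1/1 normal.
Total normal subgroups: 3.

3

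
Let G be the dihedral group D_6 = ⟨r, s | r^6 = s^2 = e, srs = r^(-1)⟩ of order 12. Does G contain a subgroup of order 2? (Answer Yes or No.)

2 | 12. A subgroup of order 2 is {e, r^2s}.

Yes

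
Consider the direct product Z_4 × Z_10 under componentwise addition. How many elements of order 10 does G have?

An element (a,b) has order lcm(ord(a), ord(b)); count pairs with lcm equal to 10.
Enumerating gives 12 such elements.

12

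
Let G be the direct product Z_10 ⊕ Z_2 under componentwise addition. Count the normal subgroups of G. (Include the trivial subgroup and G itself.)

G is abelian, so every subgroup is normal.
G has 10 subgroups in total, hence 10 normal subgroups.

10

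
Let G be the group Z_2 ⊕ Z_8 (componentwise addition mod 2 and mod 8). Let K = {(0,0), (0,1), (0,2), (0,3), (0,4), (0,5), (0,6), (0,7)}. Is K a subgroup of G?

|K| = 8 divides |G| = 16, consistent with Lagrange.
K contains the identity, every element's inverse is in K, and K is closed under +: it is a subgroup.
In fact K = ⟨(0,1)⟩.

Yes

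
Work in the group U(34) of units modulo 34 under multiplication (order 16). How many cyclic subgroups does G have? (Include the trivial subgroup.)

5

A cyclic subgroup of order d is generated by each of its φ(d) elements of order d, so the cyclic subgroups of order d number (#elements of order d)/φ(d).
Cyclic subgroups by order — order 1: 1; order 2: 1; order 4: 1; order 8: 1; order 16: 1.
Total: 5.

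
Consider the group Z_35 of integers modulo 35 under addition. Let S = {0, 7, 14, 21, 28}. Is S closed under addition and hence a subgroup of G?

|S| = 5 divides |G| = 35, consistent with Lagrange.
S contains the identity, every element's inverse is in S, and S is closed under +: it is a subgroup.
In fact S = ⟨21⟩.

Yes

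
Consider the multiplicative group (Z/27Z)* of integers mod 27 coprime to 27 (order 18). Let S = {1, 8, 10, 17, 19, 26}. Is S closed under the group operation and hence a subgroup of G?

Yes

|S| = 6 divides |G| = 18, consistent with Lagrange.
S contains the identity, every element's inverse is in S, and S is closed under ·: it is a subgroup.
In fact S = ⟨17⟩.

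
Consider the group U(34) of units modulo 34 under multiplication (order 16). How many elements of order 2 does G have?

1

The elements of order 2 are: 33.
That's 1.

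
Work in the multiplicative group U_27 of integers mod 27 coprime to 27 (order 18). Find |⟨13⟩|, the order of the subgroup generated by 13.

9

Compute successive powers of 13 mod 27: 13, 7, 10, 22, 16, 19, 4, 25, …; 13^9 ≡ 1 (mod 27).
So |⟨13⟩| = 9.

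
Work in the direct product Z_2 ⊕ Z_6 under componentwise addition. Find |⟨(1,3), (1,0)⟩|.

|⟨(1,3)⟩| = 2 and |⟨(1,0)⟩| = 2, so |H| is a multiple of lcm(2, 2) = 2 and divides |G| = 12.
Closing under the operation: H = {(0,0), (0,3), (1,0), (1,3)}, so |H| = 4.

4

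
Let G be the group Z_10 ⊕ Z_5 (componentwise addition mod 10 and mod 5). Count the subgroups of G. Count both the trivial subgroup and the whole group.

|G| = 50, so by Lagrange every subgroup order divides 50. Divisors: 1, 2, 5, 10, 25, 50.
Subgroups by order — order 1: 1; order 2: 1; order 5: 6; order 10: 6; order 25: 1; order 50: 1.
Total: 1 + 1 + 6 + 6 + 1 + 1 = 16.

16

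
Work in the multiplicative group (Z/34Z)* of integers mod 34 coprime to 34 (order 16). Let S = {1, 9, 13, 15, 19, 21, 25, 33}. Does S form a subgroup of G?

Yes

|S| = 8 divides |G| = 16, consistent with Lagrange.
S contains the identity, every element's inverse is in S, and S is closed under ·: it is a subgroup.
In fact S = ⟨9⟩.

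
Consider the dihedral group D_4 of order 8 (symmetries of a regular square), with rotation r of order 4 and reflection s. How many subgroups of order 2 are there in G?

|G| = 8 and 2 | 8, so subgroups of order 2 are possible by Lagrange.
The subgroups of order 2 are: {e, r^2}; {e, r^2s}; {e, r^3s}; {e, rs}; … (5 in all).
So G has 5 subgroups of order 2.

5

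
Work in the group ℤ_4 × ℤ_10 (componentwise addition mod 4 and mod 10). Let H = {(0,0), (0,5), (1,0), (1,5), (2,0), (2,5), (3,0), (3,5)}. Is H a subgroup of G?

Yes

|H| = 8 divides |G| = 40, consistent with Lagrange.
H contains the identity, every element's inverse is in H, and H is closed under +: it is a subgroup.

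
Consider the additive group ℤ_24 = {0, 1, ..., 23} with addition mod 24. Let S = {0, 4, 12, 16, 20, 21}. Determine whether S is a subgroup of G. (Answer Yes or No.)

16 ∈ S but its inverse 8 ∉ S, so S is not a subgroup.

No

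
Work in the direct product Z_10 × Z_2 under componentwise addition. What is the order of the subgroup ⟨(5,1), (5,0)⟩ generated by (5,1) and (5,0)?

4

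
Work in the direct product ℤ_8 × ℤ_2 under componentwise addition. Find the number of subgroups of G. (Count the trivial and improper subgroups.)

|G| = 16, so by Lagrange every subgroup order divides 16. Divisors: 1, 2, 4, 8, 16.
Subgroups by order — order 1: 1; order 2: 3; order 4: 3; order 8: 3; order 16: 1.
Total: 1 + 3 + 3 + 3 + 1 = 11.

11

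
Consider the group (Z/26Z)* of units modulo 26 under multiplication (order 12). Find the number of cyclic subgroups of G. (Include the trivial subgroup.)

Group the elements of G by the cyclic subgroup they generate; each cyclic subgroup of order d accounts for φ(d) elements.
Cyclic subgroups by order — order 1: 1; order 2: 1; order 3: 1; order 4: 1; order 6: 1; order 12: 1.
Total: 6.

6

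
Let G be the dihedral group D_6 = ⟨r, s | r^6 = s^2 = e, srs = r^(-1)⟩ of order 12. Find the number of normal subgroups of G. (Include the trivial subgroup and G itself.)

G has 16 subgroups. Checking conjugation-invariance by order — order 1: 1/1 normal; order 2: 1/7 normal; order 3: 1/1 normal; order 4: 0/3 normal; order 6: 3/3 normal; order 12: 1/1 normal.
Total normal subgroups: 7.

7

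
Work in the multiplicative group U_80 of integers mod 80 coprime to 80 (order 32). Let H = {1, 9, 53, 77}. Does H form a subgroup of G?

|H| = 4 divides |G| = 32, consistent with Lagrange.
H contains the identity, every element's inverse is in H, and H is closed under ·: it is a subgroup.
In fact H = ⟨77⟩.

Yes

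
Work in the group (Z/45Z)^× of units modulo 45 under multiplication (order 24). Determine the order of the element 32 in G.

12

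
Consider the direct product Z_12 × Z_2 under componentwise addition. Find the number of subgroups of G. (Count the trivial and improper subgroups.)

16

|G| = 24, so by Lagrange every subgroup order divides 24. Divisors: 1, 2, 3, 4, 6, 8, 12, 24.
Subgroups by order — order 1: 1; order 2: 3; order 3: 1; order 4: 3; order 6: 3; order 8: 1; order 12: 3; order 24: 1.
Total: 1 + 3 + 1 + 3 + 3 + 1 + 3 + 1 = 16.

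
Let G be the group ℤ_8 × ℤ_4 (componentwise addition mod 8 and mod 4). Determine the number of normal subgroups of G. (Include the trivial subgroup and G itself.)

G is abelian, so every subgroup is normal.
G has 22 subgroups in total, hence 22 normal subgroups.

22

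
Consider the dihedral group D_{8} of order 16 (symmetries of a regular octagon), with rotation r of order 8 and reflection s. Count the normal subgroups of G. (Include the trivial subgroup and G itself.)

7

G has 19 subgroups. Checking conjugation-invariance by order — order 1: 1/1 normal; order 2: 1/9 normal; order 4: 1/5 normal; order 8: 3/3 normal; order 16: 1/1 normal.
Total normal subgroups: 7.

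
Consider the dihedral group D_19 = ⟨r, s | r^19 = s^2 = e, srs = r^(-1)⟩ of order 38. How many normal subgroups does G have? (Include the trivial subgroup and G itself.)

G has 22 subgroups. Checking conjugation-invariance by order — order 1: 1/1 normal; order 2: 0/19 normal; order 19: 1/1 normal; order 38: 1/1 normal.
Total normal subgroups: 3.

3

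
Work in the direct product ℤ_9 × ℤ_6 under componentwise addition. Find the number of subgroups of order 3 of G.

|G| = 54 and 3 | 54, so subgroups of order 3 are possible by Lagrange.
The subgroups of order 3 are: {(0,0), (0,2), (0,4)}; {(0,0), (3,0), (6,0)}; {(0,0), (3,2), (6,4)}; {(0,0), (3,4), (6,2)}.
So G has 4 subgroups of order 3.

4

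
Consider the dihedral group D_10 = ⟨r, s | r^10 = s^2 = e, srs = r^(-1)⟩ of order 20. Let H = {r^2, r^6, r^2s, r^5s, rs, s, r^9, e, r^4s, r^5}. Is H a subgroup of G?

No

r^9 ∈ H but its inverse r ∉ H, so H is not a subgroup.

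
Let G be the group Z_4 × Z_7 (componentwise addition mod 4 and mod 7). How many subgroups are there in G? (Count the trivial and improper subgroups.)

6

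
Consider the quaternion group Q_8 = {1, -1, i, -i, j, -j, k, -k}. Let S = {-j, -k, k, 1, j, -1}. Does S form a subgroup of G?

No

|S| = 6 does not divide |G| = 8, so by Lagrange S is not a subgroup.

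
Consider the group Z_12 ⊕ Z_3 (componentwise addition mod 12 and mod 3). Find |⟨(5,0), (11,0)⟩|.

12

|⟨(5,0)⟩| = 12 and |⟨(11,0)⟩| = 12, so |H| is a multiple of lcm(12, 12) = 12 and divides |G| = 36.
Closing under the operation: H = {(0,0), (1,0), (2,0), (3,0), (4,0), (5,0), (6,0), (7,0), (8,0), (9,0), (10,0), (11,0)}, so |H| = 12.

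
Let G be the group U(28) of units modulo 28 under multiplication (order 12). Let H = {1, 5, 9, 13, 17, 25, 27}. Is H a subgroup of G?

|H| = 7 does not divide |G| = 12, so by Lagrange H is not a subgroup.

No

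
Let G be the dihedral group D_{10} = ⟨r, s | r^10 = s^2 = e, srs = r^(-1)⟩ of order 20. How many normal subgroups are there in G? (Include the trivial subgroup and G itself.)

7

G has 22 subgroups. Checking conjugation-invariance by order — order 1: 1/1 normal; order 2: 1/11 normal; order 4: 0/5 normal; order 5: 1/1 normal; order 10: 3/3 normal; order 20: 1/1 normal.
Total normal subgroups: 7.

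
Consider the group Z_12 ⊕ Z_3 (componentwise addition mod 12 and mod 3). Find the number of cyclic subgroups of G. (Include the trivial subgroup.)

15

Each element a generates a cyclic subgroup ⟨a⟩; distinct elements may generate the same one (a cyclic group of order d has φ(d) generators).
Cyclic subgroups by order — order 1: 1; order 2: 1; order 3: 4; order 4: 1; order 6: 4; order 12: 4.
Total: 15.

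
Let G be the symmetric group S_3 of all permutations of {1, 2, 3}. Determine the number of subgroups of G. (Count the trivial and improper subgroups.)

|G| = 6, so by Lagrange every subgroup order divides 6. Divisors: 1, 2, 3, 6.
Subgroups by order — order 1: 1; order 2: 3; order 3: 1; order 6: 1.
Total: 1 + 3 + 1 + 1 = 6.

6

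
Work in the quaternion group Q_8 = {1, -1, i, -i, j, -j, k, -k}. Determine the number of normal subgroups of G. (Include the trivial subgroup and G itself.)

G has 6 subgroups. Checking conjugation-invariance by order — order 1: 1/1 normal; order 2: 1/1 normal; order 4: 3/3 normal; order 8: 1/1 normal.
Total normal subgroups: 6.

6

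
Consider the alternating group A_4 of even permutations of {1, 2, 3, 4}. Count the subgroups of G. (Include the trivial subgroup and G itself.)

10

|G| = 12, so by Lagrange every subgroup order divides 12. Divisors: 1, 2, 3, 4, 6, 12.
Subgroups by order — order 1: 1; order 2: 3; order 3: 4; order 4: 1; order 6: 0; order 12: 1.
Total: 1 + 3 + 4 + 1 + 0 + 1 = 10.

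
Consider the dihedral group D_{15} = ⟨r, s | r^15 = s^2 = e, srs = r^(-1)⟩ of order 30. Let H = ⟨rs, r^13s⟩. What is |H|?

10

|⟨rs⟩| = 2 and |⟨r^13s⟩| = 2, so |H| is a multiple of lcm(2, 2) = 2 and divides |G| = 30.
Closing under the operation: H = {e, r^3, r^6, r^9, r^12, rs, r^4s, r^7s, r^10s, r^13s}, so |H| = 10.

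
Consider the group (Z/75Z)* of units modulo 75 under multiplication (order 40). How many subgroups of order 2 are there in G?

|G| = 40 and 2 | 40, so subgroups of order 2 are possible by Lagrange.
The subgroups of order 2 are: {1, 26}; {1, 49}; {1, 74}.
So G has 3 subgroups of order 2.

3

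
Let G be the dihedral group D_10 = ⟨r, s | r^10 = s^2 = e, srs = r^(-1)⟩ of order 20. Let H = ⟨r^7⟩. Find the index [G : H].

2

|⟨r^7⟩| = 10 and |G| = 20.
By Lagrange, [G : H] = |G|/|H| = 20/10 = 2.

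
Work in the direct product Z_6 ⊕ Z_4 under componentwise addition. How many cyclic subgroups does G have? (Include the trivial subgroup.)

12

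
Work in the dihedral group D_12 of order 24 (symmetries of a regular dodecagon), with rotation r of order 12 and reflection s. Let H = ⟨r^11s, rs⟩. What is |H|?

12

|⟨r^11s⟩| = 2 and |⟨rs⟩| = 2, so |H| is a multiple of lcm(2, 2) = 2 and divides |G| = 24.
Closing under the operation: H = {e, r^2, r^4, r^6, r^8, r^10, rs, r^3s, r^5s, r^7s, r^9s, r^11s}, so |H| = 12.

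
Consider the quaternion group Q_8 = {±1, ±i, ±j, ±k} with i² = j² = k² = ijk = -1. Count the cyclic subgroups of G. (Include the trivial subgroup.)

5

A cyclic subgroup of order d is generated by each of its φ(d) elements of order d, so the cyclic subgroups of order d number (#elements of order d)/φ(d).
Cyclic subgroups by order — order 1: 1; order 2: 1; order 4: 3.
Total: 5.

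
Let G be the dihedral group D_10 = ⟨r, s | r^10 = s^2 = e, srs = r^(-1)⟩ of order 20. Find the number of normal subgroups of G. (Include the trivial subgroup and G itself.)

7

G has 22 subgroups. Checking conjugation-invariance by order — order 1: 1/1 normal; order 2: 1/11 normal; order 4: 0/5 normal; order 5: 1/1 normal; order 10: 3/3 normal; order 20: 1/1 normal.
Total normal subgroups: 7.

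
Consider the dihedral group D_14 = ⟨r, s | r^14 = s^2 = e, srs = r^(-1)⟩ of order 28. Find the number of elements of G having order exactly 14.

6

The elements of order 14 are: r, r^3, r^5, r^9, r^11, r^13.
That's 6.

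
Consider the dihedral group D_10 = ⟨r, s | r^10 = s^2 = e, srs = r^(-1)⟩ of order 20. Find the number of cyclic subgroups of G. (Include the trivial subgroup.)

14

A cyclic subgroup of order d is generated by each of its φ(d) elements of order d, so the cyclic subgroups of order d number (#elements of order d)/φ(d).
Cyclic subgroups by order — order 1: 1; order 2: 11; order 5: 1; order 10: 1.
Total: 14.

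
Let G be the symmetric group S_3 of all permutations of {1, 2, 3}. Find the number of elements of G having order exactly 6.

0

No element of G has order 6 (even though 6 | 6).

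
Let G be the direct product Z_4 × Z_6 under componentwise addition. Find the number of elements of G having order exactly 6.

6

An element (a,b) has order lcm(ord(a), ord(b)); count pairs with lcm equal to 6.
Enumerating gives 6 such elements.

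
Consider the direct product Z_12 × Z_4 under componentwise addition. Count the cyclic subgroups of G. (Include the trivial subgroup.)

Group the elements of G by the cyclic subgroup they generate; each cyclic subgroup of order d accounts for φ(d) elements.
Cyclic subgroups by order — order 1: 1; order 2: 3; order 3: 1; order 4: 6; order 6: 3; order 12: 6.
Total: 20.

20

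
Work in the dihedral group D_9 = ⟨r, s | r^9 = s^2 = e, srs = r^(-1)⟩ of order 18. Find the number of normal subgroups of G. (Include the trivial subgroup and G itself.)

4

G has 16 subgroups. Checking conjugation-invariance by order — order 1: 1/1 normal; order 2: 0/9 normal; order 3: 1/1 normal; order 6: 0/3 normal; order 9: 1/1 normal; order 18: 1/1 normal.
Total normal subgroups: 4.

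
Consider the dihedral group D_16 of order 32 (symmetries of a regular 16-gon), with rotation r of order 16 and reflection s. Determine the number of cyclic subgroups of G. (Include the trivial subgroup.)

Group the elements of G by the cyclic subgroup they generate; each cyclic subgroup of order d accounts for φ(d) elements.
Cyclic subgroups by order — order 1: 1; order 2: 17; order 4: 1; order 8: 1; order 16: 1.
Total: 21.

21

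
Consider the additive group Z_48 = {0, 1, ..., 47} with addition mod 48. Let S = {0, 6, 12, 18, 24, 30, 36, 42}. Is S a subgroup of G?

|S| = 8 divides |G| = 48, consistent with Lagrange.
S contains the identity, every element's inverse is in S, and S is closed under +: it is a subgroup.
In fact S = ⟨6⟩.

Yes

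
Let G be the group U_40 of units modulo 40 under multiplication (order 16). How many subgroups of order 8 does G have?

|G| = 16 and 8 | 16, so subgroups of order 8 are possible by Lagrange.
The subgroups of order 8 are: {1, 7, 9, 11, 13, 19, 23, 37}; {1, 3, 9, 11, 17, 19, 27, 33}; {1, 9, 11, 19, 21, 29, 31, 39}; {1, 9, 13, 17, 21, 29, 33, 37}; … (7 in all).
So G has 7 subgroups of order 8.

7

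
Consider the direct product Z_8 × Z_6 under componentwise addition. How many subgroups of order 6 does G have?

|G| = 48 and 6 | 48, so subgroups of order 6 are possible by Lagrange.
The subgroups of order 6 are: {(0,0), (0,1), (0,2), (0,3), (0,4), (0,5)}; {(0,0), (0,2), (0,4), (4,0), (4,2), (4,4)}; {(0,0), (0,2), (0,4), (4,1), (4,3), (4,5)}.
So G has 3 subgroups of order 6.

3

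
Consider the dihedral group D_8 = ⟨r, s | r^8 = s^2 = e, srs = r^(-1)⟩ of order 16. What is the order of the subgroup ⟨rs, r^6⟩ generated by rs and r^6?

|⟨rs⟩| = 2 and |⟨r^6⟩| = 4, so |H| is a multiple of lcm(2, 4) = 4 and divides |G| = 16.
Closing under the operation: H = {e, r^2, r^4, r^6, rs, r^3s, r^5s, r^7s}, so |H| = 8.

8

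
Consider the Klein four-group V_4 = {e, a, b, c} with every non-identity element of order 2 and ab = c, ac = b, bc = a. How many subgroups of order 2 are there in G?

|G| = 4 and 2 | 4, so subgroups of order 2 are possible by Lagrange.
The subgroups of order 2 are: {e, a}; {e, b}; {e, c}.
So G has 3 subgroups of order 2.

3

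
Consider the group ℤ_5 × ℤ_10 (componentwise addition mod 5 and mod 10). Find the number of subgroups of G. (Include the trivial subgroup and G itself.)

|G| = 50, so by Lagrange every subgroup order divides 50. Divisors: 1, 2, 5, 10, 25, 50.
Subgroups by order — order 1: 1; order 2: 1; order 5: 6; order 10: 6; order 25: 1; order 50: 1.
Total: 1 + 1 + 6 + 6 + 1 + 1 = 16.

16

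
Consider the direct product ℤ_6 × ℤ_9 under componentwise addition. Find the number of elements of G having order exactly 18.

An element (a,b) has order lcm(ord(a), ord(b)); count pairs with lcm equal to 18.
Enumerating gives 18 such elements.

18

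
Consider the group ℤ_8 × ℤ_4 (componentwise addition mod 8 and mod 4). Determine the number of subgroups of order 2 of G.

3

|G| = 32 and 2 | 32, so subgroups of order 2 are possible by Lagrange.
The subgroups of order 2 are: {(0,0), (0,2)}; {(0,0), (4,0)}; {(0,0), (4,2)}.
So G has 3 subgroups of order 2.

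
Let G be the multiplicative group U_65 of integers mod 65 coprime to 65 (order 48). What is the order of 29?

6

Compute successive powers of 29 mod 65: 29, 61, 14, 16, 9, 1; 29^6 ≡ 1 (mod 65).
So |⟨29⟩| = 6.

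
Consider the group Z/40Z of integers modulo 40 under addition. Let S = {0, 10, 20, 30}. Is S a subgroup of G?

Yes

|S| = 4 divides |G| = 40, consistent with Lagrange.
S contains the identity, every element's inverse is in S, and S is closed under +: it is a subgroup.
In fact S = ⟨10⟩.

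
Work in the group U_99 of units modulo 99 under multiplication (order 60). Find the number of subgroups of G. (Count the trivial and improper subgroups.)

20

|G| = 60, so by Lagrange every subgroup order divides 60. Divisors: 1, 2, 3, 4, 5, 6, 10, 12, 15, 20, 30, 60.
Subgroups by order — order 1: 1; order 2: 3; order 3: 1; order 4: 1; order 5: 1; order 6: 3; order 10: 3; order 12: 1; order 15: 1; order 20: 1; order 30: 3; order 60: 1.
Total: 1 + 3 + 1 + 1 + 1 + 3 + 3 + 1 + 1 + 1 + 3 + 1 = 20.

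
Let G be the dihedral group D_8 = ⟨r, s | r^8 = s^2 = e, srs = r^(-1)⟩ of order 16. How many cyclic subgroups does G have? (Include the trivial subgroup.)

12

A cyclic subgroup of order d is generated by each of its φ(d) elements of order d, so the cyclic subgroups of order d number (#elements of order d)/φ(d).
Cyclic subgroups by order — order 1: 1; order 2: 9; order 4: 1; order 8: 1.
Total: 12.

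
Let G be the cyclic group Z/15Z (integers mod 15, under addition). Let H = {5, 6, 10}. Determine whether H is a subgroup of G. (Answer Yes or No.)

No

The identity 0 ∉ H, so H is not a subgroup.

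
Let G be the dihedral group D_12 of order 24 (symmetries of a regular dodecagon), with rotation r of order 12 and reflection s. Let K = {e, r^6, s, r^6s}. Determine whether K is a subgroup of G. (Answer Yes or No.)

Yes

|K| = 4 divides |G| = 24, consistent with Lagrange.
K contains the identity, every element's inverse is in K, and K is closed under ·: it is a subgroup.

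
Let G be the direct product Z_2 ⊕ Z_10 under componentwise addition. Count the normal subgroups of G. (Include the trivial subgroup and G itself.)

G is abelian, so every subgroup is normal.
G has 10 subgroups in total, hence 10 normal subgroups.

10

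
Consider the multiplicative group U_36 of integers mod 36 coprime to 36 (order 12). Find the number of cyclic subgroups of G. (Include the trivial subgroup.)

8

A cyclic subgroup of order d is generated by each of its φ(d) elements of order d, so the cyclic subgroups of order d number (#elements of order d)/φ(d).
Cyclic subgroups by order — order 1: 1; order 2: 3; order 3: 1; order 6: 3.
Total: 8.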